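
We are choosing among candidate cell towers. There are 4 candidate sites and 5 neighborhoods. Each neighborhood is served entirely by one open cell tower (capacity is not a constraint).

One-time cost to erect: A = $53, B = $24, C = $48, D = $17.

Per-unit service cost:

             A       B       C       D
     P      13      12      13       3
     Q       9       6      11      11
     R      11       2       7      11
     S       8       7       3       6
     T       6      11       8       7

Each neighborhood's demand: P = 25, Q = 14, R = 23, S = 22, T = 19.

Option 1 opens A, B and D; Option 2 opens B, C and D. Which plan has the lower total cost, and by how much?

Option 1: {A, B, D}: P→D 3·25=75, Q→B 6·14=84, R→B 2·23=46, S→D 6·22=132, T→A 6·19=114. Service 451; fixed 94; total 545.
Option 2: {B, C, D}: P→D 3·25=75, Q→B 6·14=84, R→B 2·23=46, S→C 3·22=66, T→D 7·19=133. Service 404; fixed 89; total 493.
Difference: |545 − 493| = 52.

Option 2 is cheaper by 52.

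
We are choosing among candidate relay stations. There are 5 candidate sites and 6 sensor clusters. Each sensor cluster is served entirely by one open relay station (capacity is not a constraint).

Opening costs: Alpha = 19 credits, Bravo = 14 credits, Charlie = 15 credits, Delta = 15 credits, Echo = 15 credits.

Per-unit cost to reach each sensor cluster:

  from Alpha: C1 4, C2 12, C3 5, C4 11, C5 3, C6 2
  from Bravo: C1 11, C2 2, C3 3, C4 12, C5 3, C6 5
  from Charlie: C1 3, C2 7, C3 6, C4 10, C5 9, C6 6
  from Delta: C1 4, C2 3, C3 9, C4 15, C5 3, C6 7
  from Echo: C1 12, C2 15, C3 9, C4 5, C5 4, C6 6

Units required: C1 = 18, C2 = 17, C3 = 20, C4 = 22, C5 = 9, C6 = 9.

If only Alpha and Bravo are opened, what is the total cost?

Each sensor cluster is assigned to its cheapest site among the open ones.
{Alpha, Bravo}: C1→Alpha 4·18=72, C2→Bravo 2·17=34, C3→Bravo 3·20=60, C4→Alpha 11·22=242, C5→Alpha 3·9=27, C6→Alpha 2·9=18. Service 453; fixed 33; total 486.

Total cost: 486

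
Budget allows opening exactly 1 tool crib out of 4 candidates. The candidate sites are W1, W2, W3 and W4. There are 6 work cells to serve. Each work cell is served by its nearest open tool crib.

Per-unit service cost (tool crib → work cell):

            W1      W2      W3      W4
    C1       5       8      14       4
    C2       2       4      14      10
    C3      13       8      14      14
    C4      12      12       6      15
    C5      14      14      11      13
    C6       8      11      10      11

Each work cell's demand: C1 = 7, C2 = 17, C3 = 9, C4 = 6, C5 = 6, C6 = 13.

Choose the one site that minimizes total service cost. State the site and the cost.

With exactly 1 open, each work cell uses its cheapest among the chosen.
{W1}: C1→W1 5·7=35, C2→W1 2·17=34, C3→W1 13·9=117, C4→W1 12·6=72, C5→W1 14·6=84, C6→W1 8·13=104. Service cost 446.
{W2}: service cost 495
{W4}: service cost 635
Among all 4 size-1 choices, {W1} is lowest.

Choose W1 only; total service cost 446.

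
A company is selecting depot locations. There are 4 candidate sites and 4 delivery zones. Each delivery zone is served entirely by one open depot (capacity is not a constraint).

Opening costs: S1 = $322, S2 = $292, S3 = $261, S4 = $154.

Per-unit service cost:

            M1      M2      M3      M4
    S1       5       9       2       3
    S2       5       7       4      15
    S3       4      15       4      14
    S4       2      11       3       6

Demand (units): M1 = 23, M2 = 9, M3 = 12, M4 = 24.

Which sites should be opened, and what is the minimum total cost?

For any fixed open set, each delivery zone goes to its cheapest open site; total = fixed + service.
{S4}: M1→S4 2·23=46, M2→S4 11·9=99, M3→S4 3·12=36, M4→S4 6·24=144. Service 325; fixed 154; total 479.
{S1}: service 292 + fixed 322 = 614
{S1, S4}: M1→S4 2·23=46, M2→S1 9·9=81, M3→S1 2·12=24, M4→S1 3·24=72. Service 223; fixed 476; total 699.
{S1, S2, S3, S4}: service 205 + fixed 1029 = 1234
(All 15 nonempty subsets were checked; S4 only is lowest.)

Open S4 only; minimum total cost 479.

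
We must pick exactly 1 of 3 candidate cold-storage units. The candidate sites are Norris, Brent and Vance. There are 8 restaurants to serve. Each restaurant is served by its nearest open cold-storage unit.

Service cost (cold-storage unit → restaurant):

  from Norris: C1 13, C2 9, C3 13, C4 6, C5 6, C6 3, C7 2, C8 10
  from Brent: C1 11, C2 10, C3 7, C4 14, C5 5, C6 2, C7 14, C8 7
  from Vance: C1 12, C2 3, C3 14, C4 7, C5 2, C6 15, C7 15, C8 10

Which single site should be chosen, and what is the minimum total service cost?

Choose Norris only; total service cost 62.

With exactly 1 open, each restaurant uses its cheapest among the chosen.
{Norris}: C1→Norris 13, C2→Norris 9, C3→Norris 13, C4→Norris 6, C5→Norris 6, C6→Norris 3, C7→Norris 2, C8→Norris 10. Service cost 62.
{Brent}: service cost 70
{Vance}: service cost 78
Among all 3 size-1 choices, {Norris} is lowest.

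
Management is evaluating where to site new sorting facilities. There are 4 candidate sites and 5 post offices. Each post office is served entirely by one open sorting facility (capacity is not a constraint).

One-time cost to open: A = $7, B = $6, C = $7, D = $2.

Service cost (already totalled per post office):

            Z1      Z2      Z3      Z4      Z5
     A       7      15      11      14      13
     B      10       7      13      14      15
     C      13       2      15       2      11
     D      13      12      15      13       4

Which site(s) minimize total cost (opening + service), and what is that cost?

Open A, C and D; minimum total cost 42.

For any fixed open set, each post office goes to its cheapest open site; total = fixed + service.
{A, C, D}: Z1→A 7, Z2→C 2, Z3→A 11, Z4→C 2, Z5→D 4. Service 26; fixed 16; total 42.
{C, D}: service 36 + fixed 9 = 45
{B, C, D}: Z1→B 10, Z2→C 2, Z3→B 13, Z4→C 2, Z5→D 4. Service 31; fixed 15; total 46.
{A, B, C, D}: Z1→A 7, Z2→C 2, Z3→A 11, Z4→C 2, Z5→D 4. Service 26; fixed 22; total 48.
No other subset beats 42.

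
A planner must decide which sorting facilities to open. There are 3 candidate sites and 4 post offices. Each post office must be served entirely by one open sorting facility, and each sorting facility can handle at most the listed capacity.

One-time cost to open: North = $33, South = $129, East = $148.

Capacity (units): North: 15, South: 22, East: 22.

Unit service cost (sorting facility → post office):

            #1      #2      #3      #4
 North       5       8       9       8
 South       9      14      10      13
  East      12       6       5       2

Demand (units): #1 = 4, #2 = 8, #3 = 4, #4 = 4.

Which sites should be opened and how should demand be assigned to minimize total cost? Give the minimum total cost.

Open {East}: #1→East 12·4=48, #2→East 6·8=48, #3→East 5·4=20, #4→East 2·4=8.
Loads: East carries 20/22. Service 124; fixed 148; total 272.
Next best feasible plan costs 277.

Minimum total cost: 272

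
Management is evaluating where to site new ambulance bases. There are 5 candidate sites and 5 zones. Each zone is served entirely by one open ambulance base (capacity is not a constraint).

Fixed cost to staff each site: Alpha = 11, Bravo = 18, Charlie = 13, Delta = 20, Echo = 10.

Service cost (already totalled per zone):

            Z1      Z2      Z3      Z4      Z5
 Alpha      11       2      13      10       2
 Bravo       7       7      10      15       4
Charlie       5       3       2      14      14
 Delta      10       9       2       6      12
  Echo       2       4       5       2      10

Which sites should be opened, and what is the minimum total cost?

For any fixed open set, each zone goes to its cheapest open site; total = fixed + service.
{Echo}: Z1→Echo 2, Z2→Echo 4, Z3→Echo 5, Z4→Echo 2, Z5→Echo 10. Service 23; fixed 10; total 33.
{Alpha, Echo}: Z1→Echo 2, Z2→Alpha 2, Z3→Echo 5, Z4→Echo 2, Z5→Alpha 2. Service 13; fixed 21; total 34.
{Charlie, Echo}: service 19 + fixed 23 = 42
{Alpha, Bravo, Charlie, Delta, Echo}: Z1→Echo 2, Z2→Alpha 2, Z3→Charlie 2, Z4→Echo 2, Z5→Alpha 2. Service 10; fixed 72; total 82.
No other subset beats 33.

Open Echo only; minimum total cost 33.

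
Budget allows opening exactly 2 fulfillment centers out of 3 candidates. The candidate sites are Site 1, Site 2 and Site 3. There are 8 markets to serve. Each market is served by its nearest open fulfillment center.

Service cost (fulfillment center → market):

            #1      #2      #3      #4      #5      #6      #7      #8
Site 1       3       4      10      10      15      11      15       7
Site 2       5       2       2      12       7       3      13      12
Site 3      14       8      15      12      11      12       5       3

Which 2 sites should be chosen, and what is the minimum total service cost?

Choose Site 2 and Site 3; total service cost 39.

With exactly 2 open, each market uses its cheapest among the chosen.
{Site 2, Site 3}: #1→Site 2 5, #2→Site 2 2, #3→Site 2 2, #4→Site 2 12, #5→Site 2 7, #6→Site 2 3, #7→Site 3 5, #8→Site 3 3. Service cost 39.
{Site 1, Site 2}: service cost 47
{Site 1, Site 3}: service cost 57
Among all 3 size-2 choices, {Site 2, Site 3} is lowest.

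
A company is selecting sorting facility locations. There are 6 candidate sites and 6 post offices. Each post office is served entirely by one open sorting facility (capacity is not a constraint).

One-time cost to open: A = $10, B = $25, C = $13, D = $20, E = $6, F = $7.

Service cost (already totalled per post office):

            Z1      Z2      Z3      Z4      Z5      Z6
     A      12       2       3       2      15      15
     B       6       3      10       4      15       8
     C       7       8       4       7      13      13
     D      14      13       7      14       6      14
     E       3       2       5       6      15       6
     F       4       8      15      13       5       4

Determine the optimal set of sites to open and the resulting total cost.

For any fixed open set, each post office goes to its cheapest open site; total = fixed + service.
{A, F}: Z1→F 4, Z2→A 2, Z3→A 3, Z4→A 2, Z5→F 5, Z6→F 4. Service 20; fixed 17; total 37.
{E, F}: Z1→E 3, Z2→E 2, Z3→E 5, Z4→E 6, Z5→F 5, Z6→F 4. Service 25; fixed 13; total 38.
{A, E, F}: service 19 + fixed 23 = 42
{A, B, C, D, E, F}: service 19 + fixed 81 = 100
No other subset beats 37.

Open A and F; minimum total cost 37.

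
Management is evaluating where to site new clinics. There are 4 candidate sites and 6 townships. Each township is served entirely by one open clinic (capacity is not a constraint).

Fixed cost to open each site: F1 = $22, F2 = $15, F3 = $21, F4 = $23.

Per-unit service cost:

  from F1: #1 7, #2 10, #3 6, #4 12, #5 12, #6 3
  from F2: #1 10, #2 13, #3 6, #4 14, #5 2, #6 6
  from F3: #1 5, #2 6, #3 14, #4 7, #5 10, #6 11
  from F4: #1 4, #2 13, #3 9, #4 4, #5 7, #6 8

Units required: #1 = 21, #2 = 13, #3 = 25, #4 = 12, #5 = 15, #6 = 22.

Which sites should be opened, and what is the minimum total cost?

Open F1, F2, F3 and F4; minimum total cost 537.

For any fixed open set, each township goes to its cheapest open site; total = fixed + service.
{F1, F2, F3, F4}: #1→F4 4·21=84, #2→F3 6·13=78, #3→F1 6·25=150, #4→F4 4·12=48, #5→F2 2·15=30, #6→F1 3·22=66. Service 456; fixed 81; total 537.
{F1, F2, F4}: service 508 + fixed 60 = 568
{F1, F2, F3}: service 513 + fixed 58 = 571
{F2}: service 859 + fixed 15 = 874
No other subset beats 537.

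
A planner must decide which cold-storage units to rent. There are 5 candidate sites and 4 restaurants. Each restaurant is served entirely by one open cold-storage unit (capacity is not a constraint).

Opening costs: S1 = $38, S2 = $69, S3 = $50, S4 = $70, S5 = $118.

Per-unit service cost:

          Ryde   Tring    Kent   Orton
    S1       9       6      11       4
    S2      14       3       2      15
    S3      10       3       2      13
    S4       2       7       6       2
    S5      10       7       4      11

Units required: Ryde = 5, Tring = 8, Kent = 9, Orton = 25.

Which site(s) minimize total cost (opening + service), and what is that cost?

Open S3 and S4; minimum total cost 222.

For any fixed open set, each restaurant goes to its cheapest open site; total = fixed + service.
{S3, S4}: Ryde→S4 2·5=10, Tring→S3 3·8=24, Kent→S3 2·9=18, Orton→S4 2·25=50. Service 102; fixed 120; total 222.
{S4}: service 170 + fixed 70 = 240
{S2, S4}: Ryde→S4 2·5=10, Tring→S2 3·8=24, Kent→S2 2·9=18, Orton→S4 2·25=50. Service 102; fixed 139; total 241.
{S1, S2, S3, S4, S5}: service 102 + fixed 345 = 447
No other subset beats 222.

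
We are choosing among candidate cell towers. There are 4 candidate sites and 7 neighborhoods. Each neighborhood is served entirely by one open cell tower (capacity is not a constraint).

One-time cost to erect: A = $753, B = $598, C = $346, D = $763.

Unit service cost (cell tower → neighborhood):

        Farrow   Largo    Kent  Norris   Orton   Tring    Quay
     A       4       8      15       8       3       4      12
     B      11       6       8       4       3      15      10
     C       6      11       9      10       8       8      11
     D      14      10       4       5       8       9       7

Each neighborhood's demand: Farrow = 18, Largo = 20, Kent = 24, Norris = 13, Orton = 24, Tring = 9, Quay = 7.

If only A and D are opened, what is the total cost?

Total cost: 2066

Each neighborhood is assigned to its cheapest site among the open ones.
{A, D}: Farrow→A 4·18=72, Largo→A 8·20=160, Kent→D 4·24=96, Norris→D 5·13=65, Orton→A 3·24=72, Tring→A 4·9=36, Quay→D 7·7=49. Service 550; fixed 1516; total 2066.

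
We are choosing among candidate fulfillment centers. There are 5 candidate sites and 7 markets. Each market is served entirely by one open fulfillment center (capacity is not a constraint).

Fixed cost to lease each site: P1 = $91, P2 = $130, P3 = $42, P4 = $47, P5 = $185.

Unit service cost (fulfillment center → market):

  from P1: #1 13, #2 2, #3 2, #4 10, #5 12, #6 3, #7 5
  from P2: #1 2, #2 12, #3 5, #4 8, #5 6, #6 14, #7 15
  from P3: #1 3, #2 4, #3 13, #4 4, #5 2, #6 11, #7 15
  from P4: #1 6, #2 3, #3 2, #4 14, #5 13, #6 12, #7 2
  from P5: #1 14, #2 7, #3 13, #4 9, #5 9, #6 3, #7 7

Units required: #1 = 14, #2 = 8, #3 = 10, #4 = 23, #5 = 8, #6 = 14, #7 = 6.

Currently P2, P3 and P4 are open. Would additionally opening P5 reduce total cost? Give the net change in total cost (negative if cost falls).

Current service cost with {P2, P3, P4}: 346.
Adding P5: each market re-picks its cheapest; new service cost 234, saving 112.
Extra fixed cost: 185. Net change = 185 − 112 = 73.
(Totals: 565 → 638.)

No — net change +73 (cost rises by 73).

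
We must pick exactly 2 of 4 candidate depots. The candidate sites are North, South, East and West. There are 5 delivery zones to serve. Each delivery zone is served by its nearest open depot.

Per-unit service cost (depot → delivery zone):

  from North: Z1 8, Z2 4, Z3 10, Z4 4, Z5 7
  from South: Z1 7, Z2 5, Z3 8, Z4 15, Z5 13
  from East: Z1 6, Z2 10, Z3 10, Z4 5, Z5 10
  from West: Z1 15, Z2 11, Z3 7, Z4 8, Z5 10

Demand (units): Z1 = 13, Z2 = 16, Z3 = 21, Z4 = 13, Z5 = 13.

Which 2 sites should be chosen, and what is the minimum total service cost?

Choose North and West; total service cost 458.

With exactly 2 open, each delivery zone uses its cheapest among the chosen.
{North, West}: Z1→North 8·13=104, Z2→North 4·16=64, Z3→West 7·21=147, Z4→North 4·13=52, Z5→North 7·13=91. Service cost 458.
{North, South}: service cost 466
{North, East}: service cost 495
Among all 6 size-2 choices, {North, West} is lowest.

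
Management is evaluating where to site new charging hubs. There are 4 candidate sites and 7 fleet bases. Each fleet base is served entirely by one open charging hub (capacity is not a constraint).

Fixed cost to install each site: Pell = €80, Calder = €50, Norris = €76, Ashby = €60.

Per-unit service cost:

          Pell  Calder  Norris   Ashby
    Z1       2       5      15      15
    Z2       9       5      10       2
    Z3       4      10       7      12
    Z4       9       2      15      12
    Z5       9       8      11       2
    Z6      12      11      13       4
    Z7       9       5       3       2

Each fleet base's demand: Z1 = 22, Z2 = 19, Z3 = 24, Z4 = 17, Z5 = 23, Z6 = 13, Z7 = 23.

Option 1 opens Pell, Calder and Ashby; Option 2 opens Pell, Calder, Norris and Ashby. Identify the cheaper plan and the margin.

Option 1: {Pell, Calder, Ashby}: Z1→Pell 2·22=44, Z2→Ashby 2·19=38, Z3→Pell 4·24=96, Z4→Calder 2·17=34, Z5→Ashby 2·23=46, Z6→Ashby 4·13=52, Z7→Ashby 2·23=46. Service 356; fixed 190; total 546.
Option 2: {Pell, Calder, Norris, Ashby}: Z1→Pell 2·22=44, Z2→Ashby 2·19=38, Z3→Pell 4·24=96, Z4→Calder 2·17=34, Z5→Ashby 2·23=46, Z6→Ashby 4·13=52, Z7→Ashby 2·23=46. Service 356; fixed 266; total 622.
Difference: |546 − 622| = 76.

Option 1 is cheaper by 76.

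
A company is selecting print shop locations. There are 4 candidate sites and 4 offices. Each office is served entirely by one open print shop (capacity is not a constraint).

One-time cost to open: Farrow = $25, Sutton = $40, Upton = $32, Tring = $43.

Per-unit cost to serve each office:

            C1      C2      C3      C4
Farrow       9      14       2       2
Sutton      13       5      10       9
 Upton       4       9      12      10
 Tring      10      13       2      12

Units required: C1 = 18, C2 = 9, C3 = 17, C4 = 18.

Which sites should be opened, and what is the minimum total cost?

For any fixed open set, each office goes to its cheapest open site; total = fixed + service.
{Farrow, Upton}: C1→Upton 4·18=72, C2→Upton 9·9=81, C3→Farrow 2·17=34, C4→Farrow 2·18=36. Service 223; fixed 57; total 280.
{Farrow, Sutton, Upton}: service 187 + fixed 97 = 284
{Farrow, Upton, Tring}: C1→Upton 4·18=72, C2→Upton 9·9=81, C3→Farrow 2·17=34, C4→Farrow 2·18=36. Service 223; fixed 100; total 323.
{Farrow, Sutton, Upton, Tring}: C1→Upton 4·18=72, C2→Sutton 5·9=45, C3→Farrow 2·17=34, C4→Farrow 2·18=36. Service 187; fixed 140; total 327.
No other subset beats 280.

Open Farrow and Upton; minimum total cost 280.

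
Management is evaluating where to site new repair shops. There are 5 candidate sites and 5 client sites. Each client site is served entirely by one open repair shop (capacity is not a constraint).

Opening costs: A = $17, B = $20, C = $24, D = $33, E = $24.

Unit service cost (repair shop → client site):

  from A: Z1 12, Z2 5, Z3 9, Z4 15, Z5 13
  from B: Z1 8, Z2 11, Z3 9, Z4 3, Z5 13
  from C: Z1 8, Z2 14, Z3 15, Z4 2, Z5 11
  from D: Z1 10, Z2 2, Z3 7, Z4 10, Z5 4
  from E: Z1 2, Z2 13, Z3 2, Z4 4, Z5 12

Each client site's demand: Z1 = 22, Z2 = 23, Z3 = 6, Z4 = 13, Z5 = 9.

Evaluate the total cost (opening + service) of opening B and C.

Each client site is assigned to its cheapest site among the open ones.
{B, C}: Z1→B 8·22=176, Z2→B 11·23=253, Z3→B 9·6=54, Z4→C 2·13=26, Z5→C 11·9=99. Service 608; fixed 44; total 652.

Total cost: 652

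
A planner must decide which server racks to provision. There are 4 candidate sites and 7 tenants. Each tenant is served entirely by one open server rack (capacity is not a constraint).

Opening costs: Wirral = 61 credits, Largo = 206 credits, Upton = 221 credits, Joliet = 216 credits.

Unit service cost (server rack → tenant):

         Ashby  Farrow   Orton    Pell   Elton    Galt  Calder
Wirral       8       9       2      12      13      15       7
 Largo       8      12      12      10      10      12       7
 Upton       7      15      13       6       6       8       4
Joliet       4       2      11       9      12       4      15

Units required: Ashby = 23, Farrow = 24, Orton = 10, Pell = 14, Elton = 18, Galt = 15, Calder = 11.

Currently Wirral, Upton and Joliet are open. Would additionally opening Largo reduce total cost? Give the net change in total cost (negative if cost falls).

No — net change +206 (cost rises by 206).

Current service cost with {Wirral, Upton, Joliet}: 456.
Adding Largo: each tenant re-picks its cheapest; new service cost 456, saving 0.
Extra fixed cost: 206. Net change = 206 − 0 = 206.
(Totals: 954 → 1160.)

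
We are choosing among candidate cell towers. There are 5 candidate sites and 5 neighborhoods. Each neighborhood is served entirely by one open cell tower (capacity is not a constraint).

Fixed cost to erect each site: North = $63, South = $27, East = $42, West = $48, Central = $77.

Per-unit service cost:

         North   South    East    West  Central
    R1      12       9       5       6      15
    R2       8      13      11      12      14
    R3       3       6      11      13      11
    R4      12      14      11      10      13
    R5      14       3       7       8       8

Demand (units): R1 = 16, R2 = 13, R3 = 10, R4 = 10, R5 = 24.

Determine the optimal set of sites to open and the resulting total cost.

For any fixed open set, each neighborhood goes to its cheapest open site; total = fixed + service.
{North, South, East}: R1→East 5·16=80, R2→North 8·13=104, R3→North 3·10=30, R4→East 11·10=110, R5→South 3·24=72. Service 396; fixed 132; total 528.
{South, East}: R1→East 5·16=80, R2→East 11·13=143, R3→South 6·10=60, R4→East 11·10=110, R5→South 3·24=72. Service 465; fixed 69; total 534.
{North, South, West}: R1→West 6·16=96, R2→North 8·13=104, R3→North 3·10=30, R4→West 10·10=100, R5→South 3·24=72. Service 402; fixed 138; total 540.
{North, South, East, West, Central}: R1→East 5·16=80, R2→North 8·13=104, R3→North 3·10=30, R4→West 10·10=100, R5→South 3·24=72. Service 386; fixed 257; total 643.
No other subset beats 528.

Open North, South and East; minimum total cost 528.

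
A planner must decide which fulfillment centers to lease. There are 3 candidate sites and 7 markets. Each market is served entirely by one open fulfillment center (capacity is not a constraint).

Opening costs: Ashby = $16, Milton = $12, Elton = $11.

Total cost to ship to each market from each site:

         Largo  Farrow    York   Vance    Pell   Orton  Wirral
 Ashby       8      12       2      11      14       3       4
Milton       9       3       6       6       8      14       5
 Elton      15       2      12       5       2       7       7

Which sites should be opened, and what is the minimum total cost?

Open Ashby and Elton; minimum total cost 53.

For any fixed open set, each market goes to its cheapest open site; total = fixed + service.
{Ashby, Elton}: Largo→Ashby 8, Farrow→Elton 2, York→Ashby 2, Vance→Elton 5, Pell→Elton 2, Orton→Ashby 3, Wirral→Ashby 4. Service 26; fixed 27; total 53.
{Milton, Elton}: service 36 + fixed 23 = 59
{Elton}: Largo→Elton 15, Farrow→Elton 2, York→Elton 12, Vance→Elton 5, Pell→Elton 2, Orton→Elton 7, Wirral→Elton 7. Service 50; fixed 11; total 61.
{Ashby, Milton, Elton}: service 26 + fixed 39 = 65
No other subset beats 53.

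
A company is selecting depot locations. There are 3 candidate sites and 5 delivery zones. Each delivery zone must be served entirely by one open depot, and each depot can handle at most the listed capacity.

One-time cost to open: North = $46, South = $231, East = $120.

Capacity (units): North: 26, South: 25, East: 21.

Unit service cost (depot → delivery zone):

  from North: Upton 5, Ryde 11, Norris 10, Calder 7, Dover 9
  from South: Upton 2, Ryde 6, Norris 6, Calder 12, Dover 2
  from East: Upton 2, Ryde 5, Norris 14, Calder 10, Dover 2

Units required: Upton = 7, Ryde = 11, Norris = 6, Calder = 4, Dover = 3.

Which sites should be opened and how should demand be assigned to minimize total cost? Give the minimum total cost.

Minimum total cost: 329

Open {North, East}: Upton→East 2·7=14, Ryde→East 5·11=55, Norris→North 10·6=60, Calder→North 7·4=28, Dover→East 2·3=6.
Loads: North carries 10/26, East carries 21/21. Service 163; fixed 166; total 329.
Next best feasible plan costs 350.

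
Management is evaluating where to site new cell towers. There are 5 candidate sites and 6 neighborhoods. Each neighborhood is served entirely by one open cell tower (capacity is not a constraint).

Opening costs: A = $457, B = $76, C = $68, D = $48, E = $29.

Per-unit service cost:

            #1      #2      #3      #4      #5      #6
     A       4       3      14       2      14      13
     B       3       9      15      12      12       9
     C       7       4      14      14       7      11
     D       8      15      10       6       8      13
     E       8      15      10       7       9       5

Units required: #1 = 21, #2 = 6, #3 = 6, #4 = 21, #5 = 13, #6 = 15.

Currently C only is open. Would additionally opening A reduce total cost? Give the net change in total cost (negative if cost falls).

No — net change +136 (cost rises by 136).

Current service cost with {C}: 805.
Adding A: each neighborhood re-picks its cheapest; new service cost 484, saving 321.
Extra fixed cost: 457. Net change = 457 − 321 = 136.
(Totals: 873 → 1009.)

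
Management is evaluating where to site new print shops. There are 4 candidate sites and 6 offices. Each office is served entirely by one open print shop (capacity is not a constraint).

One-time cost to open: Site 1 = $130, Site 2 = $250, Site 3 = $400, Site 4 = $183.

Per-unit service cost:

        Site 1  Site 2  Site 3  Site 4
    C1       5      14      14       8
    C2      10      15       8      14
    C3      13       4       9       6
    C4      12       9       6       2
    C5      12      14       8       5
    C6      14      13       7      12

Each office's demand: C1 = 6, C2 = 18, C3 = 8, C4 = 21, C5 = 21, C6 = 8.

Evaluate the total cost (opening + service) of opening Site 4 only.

Each office is assigned to its cheapest site among the open ones.
{Site 4}: C1→Site 4 8·6=48, C2→Site 4 14·18=252, C3→Site 4 6·8=48, C4→Site 4 2·21=42, C5→Site 4 5·21=105, C6→Site 4 12·8=96. Service 591; fixed 183; total 774.

Total cost: 774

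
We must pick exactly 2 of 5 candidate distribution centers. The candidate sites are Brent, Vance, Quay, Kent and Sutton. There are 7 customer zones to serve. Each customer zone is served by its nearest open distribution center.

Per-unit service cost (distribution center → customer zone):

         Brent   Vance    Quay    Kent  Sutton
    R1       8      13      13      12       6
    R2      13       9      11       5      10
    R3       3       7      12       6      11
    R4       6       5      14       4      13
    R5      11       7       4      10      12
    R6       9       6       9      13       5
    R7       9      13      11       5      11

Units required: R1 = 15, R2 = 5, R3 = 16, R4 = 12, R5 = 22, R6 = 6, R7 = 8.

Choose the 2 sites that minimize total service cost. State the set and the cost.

Choose Brent and Quay; total service cost 509.

With exactly 2 open, each customer zone uses its cheapest among the chosen.
{Brent, Quay}: R1→Brent 8·15=120, R2→Quay 11·5=55, R3→Brent 3·16=48, R4→Brent 6·12=72, R5→Quay 4·22=88, R6→Brent 9·6=54, R7→Brent 9·8=72. Service cost 509.
{Quay, Kent}: service cost 531
{Brent, Vance}: service cost 535
Among all 10 size-2 choices, {Brent, Quay} is lowest.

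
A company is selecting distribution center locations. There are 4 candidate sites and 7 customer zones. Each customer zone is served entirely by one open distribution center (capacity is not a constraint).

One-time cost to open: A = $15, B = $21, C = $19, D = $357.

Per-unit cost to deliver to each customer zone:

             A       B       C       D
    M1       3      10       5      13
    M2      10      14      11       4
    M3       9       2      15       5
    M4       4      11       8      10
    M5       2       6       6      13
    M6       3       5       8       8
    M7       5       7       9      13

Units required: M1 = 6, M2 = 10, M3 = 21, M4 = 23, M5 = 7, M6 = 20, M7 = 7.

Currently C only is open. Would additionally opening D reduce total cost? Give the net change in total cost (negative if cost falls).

Current service cost with {C}: 904.
Adding D: each customer zone re-picks its cheapest; new service cost 624, saving 280.
Extra fixed cost: 357. Net change = 357 − 280 = 77.
(Totals: 923 → 1000.)

No — net change +77 (cost rises by 77).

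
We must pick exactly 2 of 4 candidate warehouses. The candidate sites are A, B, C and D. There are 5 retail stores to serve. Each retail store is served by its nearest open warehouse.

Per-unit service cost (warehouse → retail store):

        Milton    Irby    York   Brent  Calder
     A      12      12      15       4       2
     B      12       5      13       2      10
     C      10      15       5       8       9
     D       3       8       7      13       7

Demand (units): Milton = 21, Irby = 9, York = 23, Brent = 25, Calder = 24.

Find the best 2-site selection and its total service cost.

Choose A and D; total service cost 444.

With exactly 2 open, each retail store uses its cheapest among the chosen.
{A, D}: Milton→D 3·21=63, Irby→D 8·9=72, York→D 7·23=161, Brent→A 4·25=100, Calder→A 2·24=48. Service cost 444.
{B, D}: service cost 487
{A, C}: service cost 581
Among all 6 size-2 choices, {A, D} is lowest.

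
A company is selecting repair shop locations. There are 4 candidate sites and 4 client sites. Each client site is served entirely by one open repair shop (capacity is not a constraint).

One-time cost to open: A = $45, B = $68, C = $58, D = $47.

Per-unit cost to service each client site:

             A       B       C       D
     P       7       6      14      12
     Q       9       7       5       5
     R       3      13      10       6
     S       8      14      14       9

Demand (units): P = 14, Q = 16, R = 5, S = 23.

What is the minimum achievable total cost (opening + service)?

For any fixed open set, each client site goes to its cheapest open site; total = fixed + service.
{A, D}: P→A 7·14=98, Q→D 5·16=80, R→A 3·5=15, S→A 8·23=184. Service 377; fixed 92; total 469.
{A, C}: P→A 7·14=98, Q→C 5·16=80, R→A 3·5=15, S→A 8·23=184. Service 377; fixed 103; total 480.
{A}: P→A 7·14=98, Q→A 9·16=144, R→A 3·5=15, S→A 8·23=184. Service 441; fixed 45; total 486.
{A, B, C, D}: P→B 6·14=84, Q→C 5·16=80, R→A 3·5=15, S→A 8·23=184. Service 363; fixed 218; total 581.
No other subset beats 469.

Minimum total cost: 469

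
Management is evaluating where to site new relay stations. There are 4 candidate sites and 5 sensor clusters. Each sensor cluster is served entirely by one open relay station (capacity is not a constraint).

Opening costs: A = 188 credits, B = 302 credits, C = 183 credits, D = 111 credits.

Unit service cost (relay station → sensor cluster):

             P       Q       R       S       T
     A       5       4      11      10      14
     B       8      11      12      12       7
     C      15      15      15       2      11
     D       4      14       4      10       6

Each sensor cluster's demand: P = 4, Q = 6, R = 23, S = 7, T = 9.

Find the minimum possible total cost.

Minimum total cost: 427

For any fixed open set, each sensor cluster goes to its cheapest open site; total = fixed + service.
{D}: P→D 4·4=16, Q→D 14·6=84, R→D 4·23=92, S→D 10·7=70, T→D 6·9=54. Service 316; fixed 111; total 427.
{C, D}: P→D 4·4=16, Q→D 14·6=84, R→D 4·23=92, S→C 2·7=14, T→D 6·9=54. Service 260; fixed 294; total 554.
{A, D}: service 256 + fixed 299 = 555
{A, B, C, D}: P→D 4·4=16, Q→A 4·6=24, R→D 4·23=92, S→C 2·7=14, T→D 6·9=54. Service 200; fixed 784; total 984.
No other subset beats 427.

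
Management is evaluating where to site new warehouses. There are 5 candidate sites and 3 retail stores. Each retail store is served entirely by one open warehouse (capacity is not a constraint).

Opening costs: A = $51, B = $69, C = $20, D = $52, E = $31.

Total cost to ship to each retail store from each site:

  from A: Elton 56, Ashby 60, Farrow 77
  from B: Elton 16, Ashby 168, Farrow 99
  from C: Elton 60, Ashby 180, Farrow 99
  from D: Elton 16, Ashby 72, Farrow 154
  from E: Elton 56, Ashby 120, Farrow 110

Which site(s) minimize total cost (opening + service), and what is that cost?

Open A only; minimum total cost 244.

For any fixed open set, each retail store goes to its cheapest open site; total = fixed + service.
{A}: Elton→A 56, Ashby→A 60, Farrow→A 77. Service 193; fixed 51; total 244.
{A, D}: service 153 + fixed 103 = 256
{C, D}: service 187 + fixed 72 = 259
{A, B, C, D, E}: service 153 + fixed 223 = 376
No other subset beats 244.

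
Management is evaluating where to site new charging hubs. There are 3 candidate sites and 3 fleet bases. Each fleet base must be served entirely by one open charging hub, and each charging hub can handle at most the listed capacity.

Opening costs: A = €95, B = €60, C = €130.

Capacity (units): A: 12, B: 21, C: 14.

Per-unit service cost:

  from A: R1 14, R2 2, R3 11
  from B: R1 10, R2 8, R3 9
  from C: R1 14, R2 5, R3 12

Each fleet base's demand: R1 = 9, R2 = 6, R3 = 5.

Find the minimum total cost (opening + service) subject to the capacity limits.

Open {B}: R1→B 10·9=90, R2→B 8·6=48, R3→B 9·5=45.
Loads: B carries 20/21. Service 183; fixed 60; total 243.
Next best feasible plan costs 302.

Minimum total cost: 243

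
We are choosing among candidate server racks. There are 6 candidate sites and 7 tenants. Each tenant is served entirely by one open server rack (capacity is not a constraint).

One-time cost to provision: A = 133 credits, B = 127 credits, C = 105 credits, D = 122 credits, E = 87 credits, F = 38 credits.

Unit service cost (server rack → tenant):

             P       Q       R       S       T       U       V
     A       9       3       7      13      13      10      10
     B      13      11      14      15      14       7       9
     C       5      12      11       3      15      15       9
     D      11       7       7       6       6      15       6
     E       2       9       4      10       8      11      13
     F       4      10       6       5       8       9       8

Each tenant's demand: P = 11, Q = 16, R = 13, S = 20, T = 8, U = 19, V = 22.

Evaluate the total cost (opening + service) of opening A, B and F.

Total cost: 941

Each tenant is assigned to its cheapest site among the open ones.
{A, B, F}: P→F 4·11=44, Q→A 3·16=48, R→F 6·13=78, S→F 5·20=100, T→F 8·8=64, U→B 7·19=133, V→F 8·22=176. Service 643; fixed 298; total 941.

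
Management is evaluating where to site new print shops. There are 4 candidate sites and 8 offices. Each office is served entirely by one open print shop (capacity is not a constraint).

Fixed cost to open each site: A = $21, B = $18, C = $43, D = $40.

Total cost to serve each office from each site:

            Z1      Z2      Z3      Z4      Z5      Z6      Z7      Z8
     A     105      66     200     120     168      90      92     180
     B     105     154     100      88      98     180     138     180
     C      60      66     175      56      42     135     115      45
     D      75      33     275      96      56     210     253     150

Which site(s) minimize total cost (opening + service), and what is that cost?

For any fixed open set, each office goes to its cheapest open site; total = fixed + service.
{A, B, C}: Z1→C 60, Z2→A 66, Z3→B 100, Z4→C 56, Z5→C 42, Z6→A 90, Z7→A 92, Z8→C 45. Service 551; fixed 82; total 633.
{A, B, C, D}: service 518 + fixed 122 = 640
{B, C}: service 619 + fixed 61 = 680
{B}: Z1→B 105, Z2→B 154, Z3→B 100, Z4→B 88, Z5→B 98, Z6→B 180, Z7→B 138, Z8→B 180. Service 1043; fixed 18; total 1061.
(All 15 nonempty subsets were checked; A, B and C is lowest.)

Open A, B and C; minimum total cost 633.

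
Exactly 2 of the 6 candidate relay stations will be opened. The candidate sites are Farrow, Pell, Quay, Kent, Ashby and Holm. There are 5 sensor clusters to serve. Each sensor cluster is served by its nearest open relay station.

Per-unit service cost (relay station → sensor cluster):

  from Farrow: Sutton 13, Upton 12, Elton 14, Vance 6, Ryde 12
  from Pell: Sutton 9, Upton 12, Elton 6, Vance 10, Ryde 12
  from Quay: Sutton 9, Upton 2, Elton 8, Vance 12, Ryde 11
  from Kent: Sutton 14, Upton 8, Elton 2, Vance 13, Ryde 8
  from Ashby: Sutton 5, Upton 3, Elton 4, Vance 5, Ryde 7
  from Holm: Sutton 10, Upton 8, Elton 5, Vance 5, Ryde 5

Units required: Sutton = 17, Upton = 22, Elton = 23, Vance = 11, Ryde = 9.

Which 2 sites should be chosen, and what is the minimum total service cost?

With exactly 2 open, each sensor cluster uses its cheapest among the chosen.
{Kent, Ashby}: Sutton→Ashby 5·17=85, Upton→Ashby 3·22=66, Elton→Kent 2·23=46, Vance→Ashby 5·11=55, Ryde→Ashby 7·9=63. Service cost 315.
{Quay, Ashby}: service cost 339
{Ashby, Holm}: service cost 343
Among all 15 size-2 choices, {Kent, Ashby} is lowest.

Choose Kent and Ashby; total service cost 315.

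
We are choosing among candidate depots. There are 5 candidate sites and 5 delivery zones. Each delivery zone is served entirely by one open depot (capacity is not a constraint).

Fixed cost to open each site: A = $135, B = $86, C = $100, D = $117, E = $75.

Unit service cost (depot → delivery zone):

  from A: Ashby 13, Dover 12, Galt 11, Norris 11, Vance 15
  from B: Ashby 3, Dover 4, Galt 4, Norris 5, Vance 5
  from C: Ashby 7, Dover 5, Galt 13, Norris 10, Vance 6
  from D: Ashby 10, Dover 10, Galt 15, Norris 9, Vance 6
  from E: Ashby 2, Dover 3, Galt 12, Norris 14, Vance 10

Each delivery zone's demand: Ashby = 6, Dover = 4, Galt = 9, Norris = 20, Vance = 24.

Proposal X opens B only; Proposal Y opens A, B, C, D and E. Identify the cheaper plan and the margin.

Proposal X is cheaper by 417.

Proposal X: {B}: Ashby→B 3·6=18, Dover→B 4·4=16, Galt→B 4·9=36, Norris→B 5·20=100, Vance→B 5·24=120. Service 290; fixed 86; total 376.
Proposal Y: {A, B, C, D, E}: Ashby→E 2·6=12, Dover→E 3·4=12, Galt→B 4·9=36, Norris→B 5·20=100, Vance→B 5·24=120. Service 280; fixed 513; total 793.
Difference: |376 − 793| = 417.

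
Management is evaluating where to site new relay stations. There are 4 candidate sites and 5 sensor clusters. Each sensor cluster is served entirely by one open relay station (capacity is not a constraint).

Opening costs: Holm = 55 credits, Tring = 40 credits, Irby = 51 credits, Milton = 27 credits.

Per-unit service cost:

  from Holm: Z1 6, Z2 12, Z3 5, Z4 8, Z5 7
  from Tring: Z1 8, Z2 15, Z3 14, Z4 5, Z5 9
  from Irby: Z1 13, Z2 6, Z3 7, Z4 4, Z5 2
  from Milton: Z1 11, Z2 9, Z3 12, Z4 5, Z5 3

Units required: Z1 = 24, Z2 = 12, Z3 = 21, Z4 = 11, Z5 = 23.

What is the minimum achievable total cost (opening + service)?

For any fixed open set, each sensor cluster goes to its cheapest open site; total = fixed + service.
{Holm, Irby}: Z1→Holm 6·24=144, Z2→Irby 6·12=72, Z3→Holm 5·21=105, Z4→Irby 4·11=44, Z5→Irby 2·23=46. Service 411; fixed 106; total 517.
{Holm, Irby, Milton}: service 411 + fixed 133 = 544
{Holm, Tring, Irby}: Z1→Holm 6·24=144, Z2→Irby 6·12=72, Z3→Holm 5·21=105, Z4→Irby 4·11=44, Z5→Irby 2·23=46. Service 411; fixed 146; total 557.
{Holm, Tring, Irby, Milton}: Z1→Holm 6·24=144, Z2→Irby 6·12=72, Z3→Holm 5·21=105, Z4→Irby 4·11=44, Z5→Irby 2·23=46. Service 411; fixed 173; total 584.
No other subset beats 517.

Minimum total cost: 517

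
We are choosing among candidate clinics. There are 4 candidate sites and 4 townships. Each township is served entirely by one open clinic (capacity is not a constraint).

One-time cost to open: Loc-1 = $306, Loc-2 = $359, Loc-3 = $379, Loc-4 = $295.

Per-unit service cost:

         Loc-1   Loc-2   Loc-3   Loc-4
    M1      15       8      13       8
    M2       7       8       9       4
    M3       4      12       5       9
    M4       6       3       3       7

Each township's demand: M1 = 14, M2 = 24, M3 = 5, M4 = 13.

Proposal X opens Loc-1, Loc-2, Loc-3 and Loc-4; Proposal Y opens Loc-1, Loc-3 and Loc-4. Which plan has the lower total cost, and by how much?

Proposal X: {Loc-1, Loc-2, Loc-3, Loc-4}: M1→Loc-2 8·14=112, M2→Loc-4 4·24=96, M3→Loc-1 4·5=20, M4→Loc-2 3·13=39. Service 267; fixed 1339; total 1606.
Proposal Y: {Loc-1, Loc-3, Loc-4}: M1→Loc-4 8·14=112, M2→Loc-4 4·24=96, M3→Loc-1 4·5=20, M4→Loc-3 3·13=39. Service 267; fixed 980; total 1247.
Difference: |1606 − 1247| = 359.

Proposal Y is cheaper by 359.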